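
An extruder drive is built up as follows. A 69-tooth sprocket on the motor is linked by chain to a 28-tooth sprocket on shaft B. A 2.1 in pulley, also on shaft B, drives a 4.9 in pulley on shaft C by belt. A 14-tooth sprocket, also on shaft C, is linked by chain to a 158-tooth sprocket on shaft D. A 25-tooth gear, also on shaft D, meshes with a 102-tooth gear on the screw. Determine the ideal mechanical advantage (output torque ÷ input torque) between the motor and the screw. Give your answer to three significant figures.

Each stage contributes driven/driver: chain 28/69 = 0.4058, belt 4.9/2.1 = 2.3333, chain 158/14 = 11.286, gear mesh 102/25 = 4.08.
Overall: 0.4058 × 2.3333 × 11.286 × 4.08 = 43.599.

43.6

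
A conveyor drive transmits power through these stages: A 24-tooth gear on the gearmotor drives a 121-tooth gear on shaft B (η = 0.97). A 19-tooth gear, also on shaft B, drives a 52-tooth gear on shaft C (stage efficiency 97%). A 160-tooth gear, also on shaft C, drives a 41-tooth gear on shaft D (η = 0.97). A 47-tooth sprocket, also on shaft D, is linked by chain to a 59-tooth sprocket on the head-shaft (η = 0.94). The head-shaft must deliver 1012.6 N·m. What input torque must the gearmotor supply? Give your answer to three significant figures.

Overall ratio R = 5.0417 × 2.7368 × 0.25625 × 1.2553 = 4.4386; overall efficiency η = 0.97 × 0.97 × 0.97 × 0.94 = 0.8579.
Input torque = output torque / (R × η) = 1012.6 / (4.4386 × 0.8579) = 265.92 N·m.

266 N·m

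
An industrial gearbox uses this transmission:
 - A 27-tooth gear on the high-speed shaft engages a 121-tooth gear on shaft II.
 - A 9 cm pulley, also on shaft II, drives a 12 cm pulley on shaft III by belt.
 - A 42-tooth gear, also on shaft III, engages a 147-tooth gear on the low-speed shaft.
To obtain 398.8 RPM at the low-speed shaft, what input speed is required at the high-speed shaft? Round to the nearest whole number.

Overall ratio R = 4.4815 × 1.3333 × 3.5 = 20.914.
Required input speed = output speed × R = 398.8 × 20.914 = 8340.3 RPM.

8340 RPM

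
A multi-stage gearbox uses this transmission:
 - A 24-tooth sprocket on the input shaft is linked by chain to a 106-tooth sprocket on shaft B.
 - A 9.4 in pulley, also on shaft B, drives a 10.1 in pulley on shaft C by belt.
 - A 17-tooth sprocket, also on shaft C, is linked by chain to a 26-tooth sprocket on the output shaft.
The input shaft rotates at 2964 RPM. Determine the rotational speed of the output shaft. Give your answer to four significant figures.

the input shaft → shaft B (chain, 106/24): 2964 ÷ 4.4167 = 671.09 RPM
shaft B → shaft C (belt, 10.1/9.4): 671.09 ÷ 1.0745 = 624.58 RPM
shaft C → the output shaft (chain, 26/17): 624.58 ÷ 1.5294 = 408.38 RPM

408.4 RPM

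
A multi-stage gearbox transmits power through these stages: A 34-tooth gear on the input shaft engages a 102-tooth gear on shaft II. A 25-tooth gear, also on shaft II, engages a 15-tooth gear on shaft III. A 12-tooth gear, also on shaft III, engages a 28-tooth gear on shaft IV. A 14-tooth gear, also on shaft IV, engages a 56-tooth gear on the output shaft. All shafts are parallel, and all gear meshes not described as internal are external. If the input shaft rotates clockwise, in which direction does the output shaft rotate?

the input shaft → shaft II: external mesh, 1 reversal → CCW.
shaft II → shaft III: external mesh, 1 reversal → CW.
shaft III → shaft IV: external mesh, 1 reversal → CCW.
shaft IV → the output shaft: external mesh, 1 reversal → CW.
4 reversals in total — an even number — so the output shaft turns the same way as the input shaft.

clockwise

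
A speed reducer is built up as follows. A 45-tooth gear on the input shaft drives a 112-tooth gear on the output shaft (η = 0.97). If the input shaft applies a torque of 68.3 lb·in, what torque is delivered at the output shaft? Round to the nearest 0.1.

Gear mesh: ratio = 112/45 = 2.4889; torque at the output shaft = 68.3 × 2.4889 × 0.97 = 164.89 lb·in.

164.9 lb·in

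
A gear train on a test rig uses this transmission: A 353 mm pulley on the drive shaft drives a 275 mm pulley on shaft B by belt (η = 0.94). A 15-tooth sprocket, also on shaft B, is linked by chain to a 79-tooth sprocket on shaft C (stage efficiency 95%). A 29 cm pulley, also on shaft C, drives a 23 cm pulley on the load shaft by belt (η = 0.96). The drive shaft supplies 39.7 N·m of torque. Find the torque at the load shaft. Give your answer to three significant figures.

111 N·m

belt 275/353 = 0.77904 → τ = 39.7·0.77904·0.94 = 29.072 N·m
chain 79/15 = 5.2667 → τ = 29.072·5.2667·0.95 = 145.46 N·m
belt 23/29 = 0.7931 → τ = 145.46·0.7931·0.96 = 110.75 N·m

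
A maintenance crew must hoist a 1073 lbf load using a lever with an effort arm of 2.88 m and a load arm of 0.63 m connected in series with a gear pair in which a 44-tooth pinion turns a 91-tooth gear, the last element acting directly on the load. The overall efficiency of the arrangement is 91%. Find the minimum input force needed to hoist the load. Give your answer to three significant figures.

125 lbf

Lever MA = effort arm / load arm = 2.88/0.63 = 4.5714.
Gear pair MA = 91/44 = 2.0682.
Combined ideal MA = 4.5714 × 2.0682 = 9.4545.
Actual MA = 9.4545 × 0.91 = 8.6036.
Effort = load / actual MA = 1073 / 8.6036 = 124.71 lbf.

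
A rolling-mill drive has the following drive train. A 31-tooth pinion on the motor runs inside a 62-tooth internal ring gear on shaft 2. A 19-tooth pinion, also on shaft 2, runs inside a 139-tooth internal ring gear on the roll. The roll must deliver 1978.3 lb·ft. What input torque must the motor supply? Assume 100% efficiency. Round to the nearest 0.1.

135.2 lb·ft

Overall ratio R = 2 × 7.3158 = 14.632.
Input torque = output torque / R = 1978.3 / 14.632 = 135.21 lb·ft.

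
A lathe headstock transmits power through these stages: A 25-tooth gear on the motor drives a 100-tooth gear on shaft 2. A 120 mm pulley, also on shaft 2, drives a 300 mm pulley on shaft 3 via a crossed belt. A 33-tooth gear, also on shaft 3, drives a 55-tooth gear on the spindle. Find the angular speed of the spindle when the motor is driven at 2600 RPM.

156 RPM

Gear mesh: ratio = 100/25 = 4, so shaft 2 turns at 2600 / 4 = 650 RPM.
Belt: ratio = 300/120 = 2.5, so shaft 3 turns at 650 / 2.5 = 260 RPM.
Gear mesh: ratio = 55/33 = 1.6667, so the spindle turns at 260 / 1.6667 = 156 RPM.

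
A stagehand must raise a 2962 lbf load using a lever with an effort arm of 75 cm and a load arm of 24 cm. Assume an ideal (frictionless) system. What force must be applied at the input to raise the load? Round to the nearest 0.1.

Lever MA = effort arm / load arm = 75/24 = 3.125.
Effort = load / MA = 2962 / 3.125 = 947.84 lbf.

947.8 lbf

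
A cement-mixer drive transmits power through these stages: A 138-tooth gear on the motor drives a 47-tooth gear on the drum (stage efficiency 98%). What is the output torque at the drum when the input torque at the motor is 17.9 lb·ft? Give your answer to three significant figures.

5.97 lb·ft

Gear mesh: ratio = 47/138 = 0.34058; torque at the drum = 17.9 × 0.34058 × 0.98 = 5.9744 lb·ft.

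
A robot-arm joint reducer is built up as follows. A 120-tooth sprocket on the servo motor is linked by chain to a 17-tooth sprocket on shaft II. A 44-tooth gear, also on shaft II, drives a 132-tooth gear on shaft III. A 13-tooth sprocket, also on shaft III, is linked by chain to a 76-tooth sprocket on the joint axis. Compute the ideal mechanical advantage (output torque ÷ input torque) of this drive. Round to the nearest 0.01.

2.48

Each stage contributes driven/driver: chain 17/120 = 0.14167, gear mesh 132/44 = 3, chain 76/13 = 5.8462.
Overall: 0.14167 × 3 × 5.8462 = 2.4846.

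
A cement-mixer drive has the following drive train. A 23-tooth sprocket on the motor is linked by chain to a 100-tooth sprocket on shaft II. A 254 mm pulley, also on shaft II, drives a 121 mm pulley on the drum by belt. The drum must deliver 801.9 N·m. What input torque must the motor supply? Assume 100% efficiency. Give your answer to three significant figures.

Overall ratio R = 4.3478 × 0.47638 = 2.0712.
Input torque = output torque / R = 801.9 / 2.0712 = 387.17 N·m.

387 N·m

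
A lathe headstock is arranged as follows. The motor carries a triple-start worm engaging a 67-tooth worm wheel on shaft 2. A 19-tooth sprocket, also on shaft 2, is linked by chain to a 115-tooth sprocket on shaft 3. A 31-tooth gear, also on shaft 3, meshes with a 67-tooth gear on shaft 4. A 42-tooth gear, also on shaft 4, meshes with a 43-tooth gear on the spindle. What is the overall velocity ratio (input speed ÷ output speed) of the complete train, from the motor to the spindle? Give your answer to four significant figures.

299.1

Each stage contributes driven/driver: worm 67/3 = 22.333, chain 115/19 = 6.0526, gear mesh 67/31 = 2.1613, gear mesh 43/42 = 1.0238.
Overall: 22.333 × 6.0526 × 2.1613 × 1.0238 = 299.11.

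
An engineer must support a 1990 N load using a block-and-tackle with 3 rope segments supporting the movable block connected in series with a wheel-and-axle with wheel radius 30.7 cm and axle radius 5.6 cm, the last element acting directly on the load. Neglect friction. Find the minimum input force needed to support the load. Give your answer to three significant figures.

121 N

Block-and-tackle MA = number of supporting rope parts = 3.
Wheel-and-axle MA = R/r = 30.7/5.6 = 5.4821.
Combined ideal MA = 3 × 5.4821 = 16.446.
Effort = load / MA = 1990 / 16.446 = 121 N.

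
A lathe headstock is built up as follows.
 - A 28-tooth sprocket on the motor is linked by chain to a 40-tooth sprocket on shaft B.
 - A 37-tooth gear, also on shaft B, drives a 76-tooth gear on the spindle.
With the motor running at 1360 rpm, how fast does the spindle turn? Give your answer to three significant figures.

the motor → shaft B (chain, 40/28): 1360 ÷ 1.4286 = 952 rpm
shaft B → the spindle (gear mesh, 76/37): 952 ÷ 2.0541 = 463.47 rpm

463 rpm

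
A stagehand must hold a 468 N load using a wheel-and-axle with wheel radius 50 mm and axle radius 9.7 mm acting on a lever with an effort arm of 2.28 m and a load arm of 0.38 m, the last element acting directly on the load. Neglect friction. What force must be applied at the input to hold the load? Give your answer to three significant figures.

Wheel-and-axle MA = R/r = 50/9.7 = 5.1546.
Lever MA = effort arm / load arm = 2.28/0.38 = 6.
Combined ideal MA = 5.1546 × 6 = 30.928.
Effort = load / MA = 468 / 30.928 = 15.132 N.

15.1 N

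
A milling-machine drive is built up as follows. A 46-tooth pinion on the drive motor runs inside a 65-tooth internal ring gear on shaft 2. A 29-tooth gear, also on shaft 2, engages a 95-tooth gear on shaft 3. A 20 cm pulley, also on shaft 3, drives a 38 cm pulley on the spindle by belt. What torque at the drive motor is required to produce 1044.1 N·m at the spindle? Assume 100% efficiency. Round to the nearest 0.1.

Overall ratio R = 1.413 × 3.2759 × 1.9 = 8.795.
Input torque = output torque / R = 1044.1 / 8.795 = 118.72 N·m.

118.7 N·m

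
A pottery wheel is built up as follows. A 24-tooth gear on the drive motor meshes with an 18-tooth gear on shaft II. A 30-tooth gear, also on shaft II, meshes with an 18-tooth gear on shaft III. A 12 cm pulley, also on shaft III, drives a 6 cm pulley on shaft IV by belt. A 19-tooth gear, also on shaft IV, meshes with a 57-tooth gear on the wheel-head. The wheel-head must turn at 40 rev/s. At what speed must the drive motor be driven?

27 rev/s

Overall ratio R = 0.75 × 0.6 × 0.5 × 3 = 0.675.
Required input speed = output speed × R = 40 × 0.675 = 27 rev/s.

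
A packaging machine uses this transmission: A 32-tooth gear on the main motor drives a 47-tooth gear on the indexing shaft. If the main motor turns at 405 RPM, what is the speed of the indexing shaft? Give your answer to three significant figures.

276 RPM

gear mesh 47/32 = 1.4688 → 405/1.4688 = 275.74 RPM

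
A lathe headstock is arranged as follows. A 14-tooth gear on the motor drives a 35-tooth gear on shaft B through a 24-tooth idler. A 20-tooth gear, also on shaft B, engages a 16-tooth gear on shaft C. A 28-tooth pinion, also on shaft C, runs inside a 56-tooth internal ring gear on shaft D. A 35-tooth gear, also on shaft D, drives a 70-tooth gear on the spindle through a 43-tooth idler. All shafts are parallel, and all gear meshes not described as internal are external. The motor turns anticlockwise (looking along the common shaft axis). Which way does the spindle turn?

the motor → shaft B: driver → idler → driven is 2 external meshes, 2 reversals → CCW.
shaft B → shaft C: external mesh, 1 reversal → CW.
shaft C → shaft D: internal mesh, same direction → CW.
shaft D → the spindle: driver → idler → driven is 2 external meshes, 2 reversals → CW.
5 reversals in total — an odd number — so the spindle turns opposite to the motor.

clockwise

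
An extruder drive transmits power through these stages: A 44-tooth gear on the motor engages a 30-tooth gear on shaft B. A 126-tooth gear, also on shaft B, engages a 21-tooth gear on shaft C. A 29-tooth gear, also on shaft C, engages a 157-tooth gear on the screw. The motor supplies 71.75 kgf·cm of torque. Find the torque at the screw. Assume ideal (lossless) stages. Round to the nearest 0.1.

After the gear mesh (30/44): 71.75 × 0.68182 = 48.92 kgf·cm
After the gear mesh (21/126): 48.92 × 0.16667 = 8.1534 kgf·cm
After the gear mesh (157/29): 8.1534 × 5.4138 = 44.141 kgf·cm

44.1 kgf·cm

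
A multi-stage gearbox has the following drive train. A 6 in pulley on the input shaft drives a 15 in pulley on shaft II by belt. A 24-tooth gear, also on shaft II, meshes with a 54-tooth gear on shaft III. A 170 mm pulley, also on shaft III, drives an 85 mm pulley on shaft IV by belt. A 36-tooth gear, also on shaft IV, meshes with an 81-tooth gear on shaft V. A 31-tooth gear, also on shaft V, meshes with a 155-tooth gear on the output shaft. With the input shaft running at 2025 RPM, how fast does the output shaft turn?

64 RPM

belt 15/6 = 2.5 → 2025/2.5 = 810 RPM
gear mesh 54/24 = 2.25 → 810/2.25 = 360 RPM
belt 85/170 = 0.5 → 360/0.5 = 720 RPM
gear mesh 81/36 = 2.25 → 720/2.25 = 320 RPM
gear mesh 155/31 = 5 → 320/5 = 64 RPM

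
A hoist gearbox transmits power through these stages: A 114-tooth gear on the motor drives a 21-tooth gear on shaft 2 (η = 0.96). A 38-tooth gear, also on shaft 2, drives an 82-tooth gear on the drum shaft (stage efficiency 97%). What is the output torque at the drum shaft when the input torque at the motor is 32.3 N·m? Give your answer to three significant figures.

After the gear mesh (21/114): 32.3 × 0.18421 × 0.96 = 5.712 N·m
After the gear mesh (82/38): 5.712 × 2.1579 × 0.97 = 11.956 N·m

12.0 N·m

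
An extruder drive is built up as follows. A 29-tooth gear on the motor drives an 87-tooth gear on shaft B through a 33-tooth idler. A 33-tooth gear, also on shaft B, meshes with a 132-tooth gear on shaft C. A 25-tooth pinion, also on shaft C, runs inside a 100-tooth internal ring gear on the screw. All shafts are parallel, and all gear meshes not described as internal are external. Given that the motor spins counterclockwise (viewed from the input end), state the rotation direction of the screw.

clockwise

the motor → shaft B: driver → idler → driven is 2 external meshes, 2 reversals → CCW.
shaft B → shaft C: external mesh, 1 reversal → CW.
shaft C → the screw: internal mesh, same direction → CW.
3 reversals in total — an odd number — so the screw turns opposite to the motor.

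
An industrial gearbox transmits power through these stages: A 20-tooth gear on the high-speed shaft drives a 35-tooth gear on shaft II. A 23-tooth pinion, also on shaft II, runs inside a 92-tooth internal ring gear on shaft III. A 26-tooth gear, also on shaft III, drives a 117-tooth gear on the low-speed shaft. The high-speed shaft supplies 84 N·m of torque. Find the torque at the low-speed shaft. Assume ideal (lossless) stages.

After the gear mesh (35/20): 84 × 1.75 = 147 N·m
After the internal gear (92/23): 147 × 4 = 588 N·m
After the gear mesh (117/26): 588 × 4.5 = 2646 N·m

2646 N·m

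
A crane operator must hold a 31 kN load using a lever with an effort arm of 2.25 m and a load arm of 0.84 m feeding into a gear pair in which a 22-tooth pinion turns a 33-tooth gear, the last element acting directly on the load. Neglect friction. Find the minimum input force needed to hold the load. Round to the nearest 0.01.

7.72 kN

Lever MA = effort arm / load arm = 2.25/0.84 = 2.6786.
Gear pair MA = 33/22 = 1.5.
Combined ideal MA = 2.6786 × 1.5 = 4.0179.
Effort = load / MA = 31 / 4.0179 = 7.7156 kN.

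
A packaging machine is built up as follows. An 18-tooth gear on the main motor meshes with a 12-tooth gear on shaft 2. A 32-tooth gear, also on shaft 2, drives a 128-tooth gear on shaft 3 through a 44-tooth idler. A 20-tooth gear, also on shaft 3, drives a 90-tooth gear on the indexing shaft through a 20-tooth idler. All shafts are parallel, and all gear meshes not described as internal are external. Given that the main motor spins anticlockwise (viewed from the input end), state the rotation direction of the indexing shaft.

the main motor → shaft 2: external mesh, 1 reversal → CW.
shaft 2 → shaft 3: driver → idler → driven is 2 external meshes, 2 reversals → CW.
shaft 3 → the indexing shaft: driver → idler → driven is 2 external meshes, 2 reversals → CW.
5 reversals in total — an odd number — so the indexing shaft turns opposite to the main motor.

clockwise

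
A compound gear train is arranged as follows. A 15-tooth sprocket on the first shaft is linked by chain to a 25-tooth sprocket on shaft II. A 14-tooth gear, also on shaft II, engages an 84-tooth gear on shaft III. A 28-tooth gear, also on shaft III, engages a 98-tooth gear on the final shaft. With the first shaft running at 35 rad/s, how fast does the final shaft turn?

1 rad/s

chain 25/15 = 1.6667 → 35/1.6667 = 21 rad/s
gear mesh 84/14 = 6 → 21/6 = 3.5 rad/s
gear mesh 98/28 = 3.5 → 3.5/3.5 = 1 rad/s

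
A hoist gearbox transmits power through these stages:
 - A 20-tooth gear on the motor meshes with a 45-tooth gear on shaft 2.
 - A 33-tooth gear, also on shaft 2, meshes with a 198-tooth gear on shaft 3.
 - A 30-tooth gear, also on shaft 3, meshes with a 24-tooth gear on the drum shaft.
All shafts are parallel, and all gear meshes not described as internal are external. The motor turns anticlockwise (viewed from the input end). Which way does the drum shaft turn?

clockwise

the motor → shaft 2: external mesh, 1 reversal → CW.
shaft 2 → shaft 3: external mesh, 1 reversal → CCW.
shaft 3 → the drum shaft: external mesh, 1 reversal → CW.
3 reversals in total — an odd number — so the drum shaft turns opposite to the motor.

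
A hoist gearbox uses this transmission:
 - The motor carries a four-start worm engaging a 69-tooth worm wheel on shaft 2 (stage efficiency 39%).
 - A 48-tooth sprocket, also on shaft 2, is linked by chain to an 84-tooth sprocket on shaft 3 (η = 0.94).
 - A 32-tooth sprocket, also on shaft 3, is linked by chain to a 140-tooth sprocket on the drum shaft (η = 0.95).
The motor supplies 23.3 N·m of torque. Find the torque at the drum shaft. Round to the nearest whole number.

After the worm (69/4): 23.3 × 17.25 × 0.39 = 156.75 N·m
After the chain (84/48): 156.75 × 1.75 × 0.94 = 257.85 N·m
After the chain (140/32): 257.85 × 4.375 × 0.95 = 1071.7 N·m

1072 N·m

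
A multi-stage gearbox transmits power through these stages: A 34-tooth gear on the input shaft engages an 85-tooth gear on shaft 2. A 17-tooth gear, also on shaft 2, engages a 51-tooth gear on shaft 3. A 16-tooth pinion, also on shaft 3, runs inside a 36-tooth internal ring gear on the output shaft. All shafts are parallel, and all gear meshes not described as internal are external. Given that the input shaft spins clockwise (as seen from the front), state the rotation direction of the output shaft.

the input shaft → shaft 2: external mesh, 1 reversal → CCW.
shaft 2 → shaft 3: external mesh, 1 reversal → CW.
shaft 3 → the output shaft: internal mesh, same direction → CW.
2 reversals in total — an even number — so the output shaft turns the same way as the input shaft.

clockwise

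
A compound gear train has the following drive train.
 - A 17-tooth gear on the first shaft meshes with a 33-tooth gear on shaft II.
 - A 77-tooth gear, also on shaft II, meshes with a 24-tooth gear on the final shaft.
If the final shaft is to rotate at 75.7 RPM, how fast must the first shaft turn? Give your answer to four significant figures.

Overall ratio R = 1.9412 × 0.31169 = 0.60504.
Required input speed = output speed × R = 75.7 × 0.60504 = 45.802 RPM.

45.80 RPM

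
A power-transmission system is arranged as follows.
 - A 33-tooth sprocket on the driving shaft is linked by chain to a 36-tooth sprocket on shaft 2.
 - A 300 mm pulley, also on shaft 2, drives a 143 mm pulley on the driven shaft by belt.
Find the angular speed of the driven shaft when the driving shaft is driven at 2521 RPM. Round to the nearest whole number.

chain 36/33 = 1.0909 → 2521/1.0909 = 2310.9 RPM
belt 143/300 = 0.47667 → 2310.9/0.47667 = 4848.1 RPM

4848 RPM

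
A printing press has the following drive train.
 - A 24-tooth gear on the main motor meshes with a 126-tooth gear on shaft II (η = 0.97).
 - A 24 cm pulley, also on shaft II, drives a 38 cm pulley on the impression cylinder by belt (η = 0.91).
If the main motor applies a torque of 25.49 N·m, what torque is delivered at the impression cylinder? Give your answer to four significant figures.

187.0 N·m

Gear mesh: ratio = 126/24 = 5.25; torque at shaft II = 25.49 × 5.25 × 0.97 = 129.81 N·m.
Belt: ratio = 38/24 = 1.5833; torque at the impression cylinder = 129.81 × 1.5833 × 0.91 = 187.03 N·m.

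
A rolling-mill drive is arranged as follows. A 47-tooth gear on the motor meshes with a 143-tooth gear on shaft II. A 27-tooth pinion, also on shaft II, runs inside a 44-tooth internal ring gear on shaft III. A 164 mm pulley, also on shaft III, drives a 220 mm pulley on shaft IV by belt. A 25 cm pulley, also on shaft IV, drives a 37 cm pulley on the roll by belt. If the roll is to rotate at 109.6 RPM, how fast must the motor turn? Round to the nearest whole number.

Overall ratio R = 3.0426 × 1.6296 × 1.3415 × 1.48 = 9.8439.
Required input speed = output speed × R = 109.6 × 9.8439 = 1078.9 RPM.

1079 RPM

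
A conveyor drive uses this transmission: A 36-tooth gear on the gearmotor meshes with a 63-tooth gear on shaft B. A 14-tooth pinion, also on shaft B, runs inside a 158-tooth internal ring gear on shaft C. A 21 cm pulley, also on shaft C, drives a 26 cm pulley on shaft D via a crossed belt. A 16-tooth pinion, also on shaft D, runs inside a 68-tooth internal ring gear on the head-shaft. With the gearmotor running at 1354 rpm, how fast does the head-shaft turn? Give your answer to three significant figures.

the gearmotor → shaft B (gear mesh, 63/36): 1354 ÷ 1.75 = 773.71 rpm
shaft B → shaft C (internal gear, 158/14): 773.71 ÷ 11.286 = 68.557 rpm
shaft C → shaft D (belt, 26/21): 68.557 ÷ 1.2381 = 55.373 rpm
shaft D → the head-shaft (internal gear, 68/16): 55.373 ÷ 4.25 = 13.029 rpm

13.0 rpm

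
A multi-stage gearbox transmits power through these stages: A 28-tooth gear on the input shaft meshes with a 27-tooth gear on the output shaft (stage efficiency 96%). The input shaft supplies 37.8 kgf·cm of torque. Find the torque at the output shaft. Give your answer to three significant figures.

35.0 kgf·cm

gear mesh 27/28 = 0.96429 → τ = 37.8·0.96429·0.96 = 34.992 kgf·cm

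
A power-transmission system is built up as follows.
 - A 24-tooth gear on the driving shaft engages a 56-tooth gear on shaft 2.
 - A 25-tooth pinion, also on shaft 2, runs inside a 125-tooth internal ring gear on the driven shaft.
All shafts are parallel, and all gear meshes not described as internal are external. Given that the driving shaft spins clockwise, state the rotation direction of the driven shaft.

the driving shaft → shaft 2: external mesh, 1 reversal → CCW.
shaft 2 → the driven shaft: internal mesh, same direction → CCW.
1 reversal in total — an odd number — so the driven shaft turns opposite to the driving shaft.

counterclockwise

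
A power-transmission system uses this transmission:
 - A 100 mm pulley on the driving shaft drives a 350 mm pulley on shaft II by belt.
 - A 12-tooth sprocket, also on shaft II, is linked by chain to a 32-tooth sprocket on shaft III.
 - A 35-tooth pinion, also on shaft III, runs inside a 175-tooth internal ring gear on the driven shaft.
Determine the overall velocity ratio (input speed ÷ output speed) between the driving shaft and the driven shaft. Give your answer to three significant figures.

Each stage contributes driven/driver: belt 350/100 = 3.5, chain 32/12 = 2.6667, internal gear 175/35 = 5.
Overall: 3.5 × 2.6667 × 5 = 46.667.

46.7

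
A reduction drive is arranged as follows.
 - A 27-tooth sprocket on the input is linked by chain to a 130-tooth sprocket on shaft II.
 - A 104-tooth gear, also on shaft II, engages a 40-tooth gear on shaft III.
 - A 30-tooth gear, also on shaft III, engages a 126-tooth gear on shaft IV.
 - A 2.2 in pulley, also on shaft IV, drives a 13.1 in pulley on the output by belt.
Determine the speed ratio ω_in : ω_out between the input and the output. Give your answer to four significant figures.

Each stage contributes driven/driver: chain 130/27 = 4.8148, gear mesh 40/104 = 0.38462, gear mesh 126/30 = 4.2, belt 13.1/2.2 = 5.9545.
Overall: 4.8148 × 0.38462 × 4.2 × 5.9545 = 46.313.

46.31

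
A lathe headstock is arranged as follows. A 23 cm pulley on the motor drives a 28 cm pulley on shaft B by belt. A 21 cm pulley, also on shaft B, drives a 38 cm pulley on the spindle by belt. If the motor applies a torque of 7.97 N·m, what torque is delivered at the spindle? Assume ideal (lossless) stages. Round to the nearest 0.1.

17.6 N·m

Belt: ratio = 28/23 = 1.2174; torque at shaft B = 7.97 × 1.2174 = 9.7026 N·m.
Belt: ratio = 38/21 = 1.8095; torque at the spindle = 9.7026 × 1.8095 = 17.557 N·m.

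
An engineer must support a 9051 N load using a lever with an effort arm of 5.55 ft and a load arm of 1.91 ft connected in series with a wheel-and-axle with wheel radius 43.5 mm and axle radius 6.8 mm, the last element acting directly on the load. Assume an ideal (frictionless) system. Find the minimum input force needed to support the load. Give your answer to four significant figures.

486.9 N

Lever MA = effort arm / load arm = 5.55/1.91 = 2.9058.
Wheel-and-axle MA = R/r = 43.5/6.8 = 6.3971.
Combined ideal MA = 2.9058 × 6.3971 = 18.588.
Effort = load / MA = 9051 / 18.588 = 486.92 N.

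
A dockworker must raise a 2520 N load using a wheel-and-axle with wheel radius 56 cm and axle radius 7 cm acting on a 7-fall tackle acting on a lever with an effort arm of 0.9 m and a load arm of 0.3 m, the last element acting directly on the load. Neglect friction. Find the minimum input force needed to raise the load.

15 N

Wheel-and-axle MA = R/r = 56/7 = 8.
Block-and-tackle MA = number of supporting rope parts = 7.
Lever MA = effort arm / load arm = 0.9/0.3 = 3.
Combined ideal MA = 8 × 7 × 3 = 168.
Effort = load / MA = 2520 / 168 = 15 N.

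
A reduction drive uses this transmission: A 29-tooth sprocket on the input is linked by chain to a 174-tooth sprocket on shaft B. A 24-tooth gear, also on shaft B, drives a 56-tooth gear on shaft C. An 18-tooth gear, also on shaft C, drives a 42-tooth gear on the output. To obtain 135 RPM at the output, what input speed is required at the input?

4410 RPM

Overall ratio R = 6 × 2.3333 × 2.3333 = 32.667.
Required input speed = output speed × R = 135 × 32.667 = 4410 RPM.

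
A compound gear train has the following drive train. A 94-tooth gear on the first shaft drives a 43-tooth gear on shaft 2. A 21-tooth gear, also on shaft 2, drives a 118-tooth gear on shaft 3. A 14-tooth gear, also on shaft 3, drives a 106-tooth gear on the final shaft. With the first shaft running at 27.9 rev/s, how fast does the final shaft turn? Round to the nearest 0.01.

1.43 rev/s

the first shaft → shaft 2 (gear mesh, 43/94): 27.9 ÷ 0.45745 = 60.991 rev/s
shaft 2 → shaft 3 (gear mesh, 118/21): 60.991 ÷ 5.619 = 10.854 rev/s
shaft 3 → the final shaft (gear mesh, 106/14): 10.854 ÷ 7.5714 = 1.4336 rev/s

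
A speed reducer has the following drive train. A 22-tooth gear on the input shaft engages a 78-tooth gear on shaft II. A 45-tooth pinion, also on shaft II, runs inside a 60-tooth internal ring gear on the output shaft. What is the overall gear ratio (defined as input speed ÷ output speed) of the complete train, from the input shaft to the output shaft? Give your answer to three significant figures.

4.73

Each stage contributes driven/driver: gear mesh 78/22 = 3.5455, internal gear 60/45 = 1.3333.
Overall: 3.5455 × 1.3333 = 4.7273.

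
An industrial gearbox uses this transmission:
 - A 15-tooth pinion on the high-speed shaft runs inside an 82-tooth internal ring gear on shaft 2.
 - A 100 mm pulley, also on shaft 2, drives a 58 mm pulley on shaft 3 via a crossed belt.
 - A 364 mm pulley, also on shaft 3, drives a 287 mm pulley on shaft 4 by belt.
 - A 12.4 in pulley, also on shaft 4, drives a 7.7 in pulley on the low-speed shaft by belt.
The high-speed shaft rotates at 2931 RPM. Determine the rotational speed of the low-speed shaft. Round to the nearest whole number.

internal gear 82/15 = 5.4667 → 2931/5.4667 = 536.16 RPM
belt 58/100 = 0.58 → 536.16/0.58 = 924.41 RPM
belt 287/364 = 0.78846 → 924.41/0.78846 = 1172.4 RPM
belt 7.7/12.4 = 0.62097 → 1172.4/0.62097 = 1888.1 RPM

1888 RPM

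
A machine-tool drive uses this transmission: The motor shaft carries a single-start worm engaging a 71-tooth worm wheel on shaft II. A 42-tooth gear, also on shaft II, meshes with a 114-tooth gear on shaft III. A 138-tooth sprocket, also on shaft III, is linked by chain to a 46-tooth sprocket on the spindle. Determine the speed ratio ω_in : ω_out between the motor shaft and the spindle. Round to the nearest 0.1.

Each stage contributes driven/driver: worm 71/1 = 71, gear mesh 114/42 = 2.7143, chain 46/138 = 0.33333.
Overall: 71 × 2.7143 × 0.33333 = 64.238.

64.2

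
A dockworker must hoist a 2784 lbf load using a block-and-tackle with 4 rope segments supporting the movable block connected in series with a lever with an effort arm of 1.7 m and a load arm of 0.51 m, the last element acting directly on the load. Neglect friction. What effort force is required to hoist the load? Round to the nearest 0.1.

208.8 lbf

Block-and-tackle MA = number of supporting rope parts = 4.
Lever MA = effort arm / load arm = 1.7/0.51 = 3.3333.
Combined ideal MA = 4 × 3.3333 = 13.333.
Effort = load / MA = 2784 / 13.333 = 208.8 lbf.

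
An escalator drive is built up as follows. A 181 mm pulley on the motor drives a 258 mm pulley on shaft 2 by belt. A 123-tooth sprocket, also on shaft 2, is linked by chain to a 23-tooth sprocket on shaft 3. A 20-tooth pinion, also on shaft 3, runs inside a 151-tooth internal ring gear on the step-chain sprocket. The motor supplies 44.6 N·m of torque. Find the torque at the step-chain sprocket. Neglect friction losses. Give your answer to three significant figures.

After the belt (258/181): 44.6 × 1.4254 = 63.573 N·m
After the chain (23/123): 63.573 × 0.18699 = 11.888 N·m
After the internal gear (151/20): 11.888 × 7.55 = 89.752 N·m

89.8 N·m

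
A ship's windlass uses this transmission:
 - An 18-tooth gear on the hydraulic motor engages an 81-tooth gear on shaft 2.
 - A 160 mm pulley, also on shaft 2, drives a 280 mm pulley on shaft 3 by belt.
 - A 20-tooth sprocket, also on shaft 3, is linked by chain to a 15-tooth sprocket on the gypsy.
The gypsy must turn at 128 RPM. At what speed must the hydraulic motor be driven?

Overall ratio R = 4.5 × 1.75 × 0.75 = 5.9062.
Required input speed = output speed × R = 128 × 5.9062 = 756 RPM.

756 RPM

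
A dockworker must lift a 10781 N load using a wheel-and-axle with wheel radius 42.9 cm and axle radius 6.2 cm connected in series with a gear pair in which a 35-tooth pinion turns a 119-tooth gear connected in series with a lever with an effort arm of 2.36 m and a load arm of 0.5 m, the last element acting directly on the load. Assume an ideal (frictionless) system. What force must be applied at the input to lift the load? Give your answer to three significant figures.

97.1 N

Wheel-and-axle MA = R/r = 42.9/6.2 = 6.9194.
Gear pair MA = 119/35 = 3.4.
Lever MA = effort arm / load arm = 2.36/0.5 = 4.72.
Combined ideal MA = 6.9194 × 3.4 × 4.72 = 111.04.
Effort = load / MA = 10781 / 111.04 = 97.09 N.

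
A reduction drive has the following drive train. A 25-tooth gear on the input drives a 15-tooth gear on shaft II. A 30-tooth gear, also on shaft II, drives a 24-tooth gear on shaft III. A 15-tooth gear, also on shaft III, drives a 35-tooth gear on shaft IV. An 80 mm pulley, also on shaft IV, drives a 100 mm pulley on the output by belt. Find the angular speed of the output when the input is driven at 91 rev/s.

65 rev/s

Gear mesh: ratio = 15/25 = 0.6, so shaft II turns at 91 / 0.6 = 151.67 rev/s.
Gear mesh: ratio = 24/30 = 0.8, so shaft III turns at 151.67 / 0.8 = 189.58 rev/s.
Gear mesh: ratio = 35/15 = 2.3333, so shaft IV turns at 189.58 / 2.3333 = 81.25 rev/s.
Belt: ratio = 100/80 = 1.25, so the output turns at 81.25 / 1.25 = 65 rev/s.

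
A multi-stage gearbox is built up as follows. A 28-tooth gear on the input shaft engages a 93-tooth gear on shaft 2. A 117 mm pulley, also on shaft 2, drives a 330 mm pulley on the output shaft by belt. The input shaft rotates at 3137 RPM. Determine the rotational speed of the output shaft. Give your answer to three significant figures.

335 RPM

Gear mesh: ratio = 93/28 = 3.3214, so shaft 2 turns at 3137 / 3.3214 = 944.47 RPM.
Belt: ratio = 330/117 = 2.8205, so the output shaft turns at 944.47 / 2.8205 = 334.86 RPM.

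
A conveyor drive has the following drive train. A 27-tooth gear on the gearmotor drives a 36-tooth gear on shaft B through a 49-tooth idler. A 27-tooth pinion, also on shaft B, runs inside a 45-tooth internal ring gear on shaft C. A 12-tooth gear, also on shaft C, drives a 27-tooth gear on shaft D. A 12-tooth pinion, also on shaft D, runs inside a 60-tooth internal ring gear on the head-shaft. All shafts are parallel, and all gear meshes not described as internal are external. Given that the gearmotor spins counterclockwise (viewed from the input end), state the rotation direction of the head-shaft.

the gearmotor → shaft B: driver → idler → driven is 2 external meshes, 2 reversals → CCW.
shaft B → shaft C: internal mesh, same direction → CCW.
shaft C → shaft D: external mesh, 1 reversal → CW.
shaft D → the head-shaft: internal mesh, same direction → CW.
3 reversals in total — an odd number — so the head-shaft turns opposite to the gearmotor.

clockwise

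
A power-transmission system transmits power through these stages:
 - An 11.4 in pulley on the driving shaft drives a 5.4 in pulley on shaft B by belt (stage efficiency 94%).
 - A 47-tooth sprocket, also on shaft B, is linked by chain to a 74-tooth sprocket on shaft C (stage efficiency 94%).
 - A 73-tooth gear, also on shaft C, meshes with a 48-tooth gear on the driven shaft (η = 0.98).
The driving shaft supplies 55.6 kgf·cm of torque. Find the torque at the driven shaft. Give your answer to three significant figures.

23.6 kgf·cm

After the belt (5.4/11.4): 55.6 × 0.47368 × 0.94 = 24.757 kgf·cm
After the chain (74/47): 24.757 × 1.5745 × 0.94 = 36.64 kgf·cm
After the gear mesh (48/73): 36.64 × 0.65753 × 0.98 = 23.61 kgf·cm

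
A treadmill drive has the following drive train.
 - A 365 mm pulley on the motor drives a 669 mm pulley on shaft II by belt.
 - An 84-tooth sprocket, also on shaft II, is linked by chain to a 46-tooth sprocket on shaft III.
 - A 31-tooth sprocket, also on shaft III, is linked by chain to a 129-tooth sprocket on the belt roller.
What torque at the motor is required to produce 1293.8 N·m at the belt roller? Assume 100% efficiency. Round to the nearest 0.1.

309.8 N·m

Overall ratio R = 1.8329 × 0.54762 × 4.1613 = 4.1768.
Input torque = output torque / R = 1293.8 / 4.1768 = 309.76 N·m.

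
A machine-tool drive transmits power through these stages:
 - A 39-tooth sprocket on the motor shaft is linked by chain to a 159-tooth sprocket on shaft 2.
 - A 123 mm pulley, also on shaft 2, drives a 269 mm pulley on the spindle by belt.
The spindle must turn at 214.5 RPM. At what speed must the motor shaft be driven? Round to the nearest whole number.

Overall ratio R = 4.0769 × 2.187 = 8.9162.
Required input speed = output speed × R = 214.5 × 8.9162 = 1912.5 RPM.

1913 RPM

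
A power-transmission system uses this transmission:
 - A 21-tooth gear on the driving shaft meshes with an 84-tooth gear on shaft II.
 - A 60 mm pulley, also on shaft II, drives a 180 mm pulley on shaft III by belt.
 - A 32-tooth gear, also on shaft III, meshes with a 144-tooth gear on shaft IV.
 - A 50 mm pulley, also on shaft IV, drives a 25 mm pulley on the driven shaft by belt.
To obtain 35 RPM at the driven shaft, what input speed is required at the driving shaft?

Overall ratio R = 4 × 3 × 4.5 × 0.5 = 27.
Required input speed = output speed × R = 35 × 27 = 945 RPM.

945 RPM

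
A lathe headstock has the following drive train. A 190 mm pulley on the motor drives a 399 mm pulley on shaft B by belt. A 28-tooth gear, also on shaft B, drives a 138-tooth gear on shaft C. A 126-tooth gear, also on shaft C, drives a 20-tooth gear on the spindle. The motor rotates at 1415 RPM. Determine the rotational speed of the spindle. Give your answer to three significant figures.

861 RPM

Belt: ratio = 399/190 = 2.1, so shaft B turns at 1415 / 2.1 = 673.81 RPM.
Gear mesh: ratio = 138/28 = 4.9286, so shaft C turns at 673.81 / 4.9286 = 136.71 RPM.
Gear mesh: ratio = 20/126 = 0.15873, so the spindle turns at 136.71 / 0.15873 = 861.3 RPM.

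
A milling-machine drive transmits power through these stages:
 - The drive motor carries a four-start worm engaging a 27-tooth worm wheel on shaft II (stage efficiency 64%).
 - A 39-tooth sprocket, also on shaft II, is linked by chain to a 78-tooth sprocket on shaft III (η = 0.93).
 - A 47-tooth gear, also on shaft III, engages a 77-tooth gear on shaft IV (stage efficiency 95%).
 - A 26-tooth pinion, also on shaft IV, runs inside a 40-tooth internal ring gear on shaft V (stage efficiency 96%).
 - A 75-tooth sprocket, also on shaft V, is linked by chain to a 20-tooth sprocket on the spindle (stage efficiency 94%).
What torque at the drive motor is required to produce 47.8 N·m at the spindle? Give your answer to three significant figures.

Overall ratio R = 6.75 × 2 × 1.6383 × 1.5385 × 0.26667 = 9.0736; overall efficiency η = 0.64 × 0.93 × 0.95 × 0.96 × 0.94 = 0.5103.
Input torque = output torque / (R × η) = 47.8 / (9.0736 × 0.5103) = 10.324 N·m.

10.3 N·m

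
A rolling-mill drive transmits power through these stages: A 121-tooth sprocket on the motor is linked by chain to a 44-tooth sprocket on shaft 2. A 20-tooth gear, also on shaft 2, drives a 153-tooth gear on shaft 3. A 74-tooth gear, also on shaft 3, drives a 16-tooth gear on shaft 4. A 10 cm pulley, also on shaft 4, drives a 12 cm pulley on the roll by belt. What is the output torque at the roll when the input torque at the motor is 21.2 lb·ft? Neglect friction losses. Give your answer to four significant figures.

15.30 lb·ft

After the chain (44/121): 21.2 × 0.36364 = 7.7091 lb·ft
After the gear mesh (153/20): 7.7091 × 7.65 = 58.975 lb·ft
After the gear mesh (16/74): 58.975 × 0.21622 = 12.751 lb·ft
After the belt (12/10): 12.751 × 1.2 = 15.302 lb·ft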